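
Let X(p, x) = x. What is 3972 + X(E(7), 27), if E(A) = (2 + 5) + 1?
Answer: 3999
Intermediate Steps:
E(A) = 8 (E(A) = 7 + 1 = 8)
3972 + X(E(7), 27) = 3972 + 27 = 3999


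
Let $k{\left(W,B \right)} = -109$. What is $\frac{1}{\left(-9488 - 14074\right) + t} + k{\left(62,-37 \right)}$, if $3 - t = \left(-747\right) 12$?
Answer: $- \frac{1590856}{14595} \approx -109.0$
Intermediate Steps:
$t = 8967$ ($t = 3 - \left(-747\right) 12 = 3 - -8964 = 3 + 8964 = 8967$)
$\frac{1}{\left(-9488 - 14074\right) + t} + k{\left(62,-37 \right)} = \frac{1}{\left(-9488 - 14074\right) + 8967} - 109 = \frac{1}{-23562 + 8967} - 109 = \frac{1}{-14595} - 109 = - \frac{1}{14595} - 109 = - \frac{1590856}{14595}$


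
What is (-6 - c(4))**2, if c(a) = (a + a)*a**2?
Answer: 17956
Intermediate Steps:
c(a) = 2*a**3 (c(a) = (2*a)*a**2 = 2*a**3)
(-6 - c(4))**2 = (-6 - 2*4**3)**2 = (-6 - 2*64)**2 = (-6 - 1*128)**2 = (-6 - 128)**2 = (-134)**2 = 17956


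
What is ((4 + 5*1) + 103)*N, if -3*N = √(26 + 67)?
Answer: -112*√93/3 ≈ -360.03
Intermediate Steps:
N = -√93/3 (N = -√(26 + 67)/3 = -√93/3 ≈ -3.2146)
((4 + 5*1) + 103)*N = ((4 + 5*1) + 103)*(-√93/3) = ((4 + 5) + 103)*(-√93/3) = (9 + 103)*(-√93/3) = 112*(-√93/3) = -112*√93/3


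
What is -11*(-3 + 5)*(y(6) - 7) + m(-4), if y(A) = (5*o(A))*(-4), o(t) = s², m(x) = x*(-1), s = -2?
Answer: 1918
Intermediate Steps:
m(x) = -x
o(t) = 4 (o(t) = (-2)² = 4)
y(A) = -80 (y(A) = (5*4)*(-4) = 20*(-4) = -80)
-11*(-3 + 5)*(y(6) - 7) + m(-4) = -11*(-3 + 5)*(-80 - 7) - 1*(-4) = -22*(-87) + 4 = -11*(-174) + 4 = 1914 + 4 = 1918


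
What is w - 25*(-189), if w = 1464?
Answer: 6189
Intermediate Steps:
w - 25*(-189) = 1464 - 25*(-189) = 1464 - 1*(-4725) = 1464 + 4725 = 6189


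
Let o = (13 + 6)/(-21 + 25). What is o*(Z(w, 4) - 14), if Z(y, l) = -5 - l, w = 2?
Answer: -437/4 ≈ -109.25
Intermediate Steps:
o = 19/4 ≈ 4.7500
o*(Z(w, 4) - 14) = 19*((-5 - 1*4) - 14)/4 = 19*((-5 - 4) - 14)/4 = 19*(-9 - 14)/4 = (19/4)*(-23) = -437/4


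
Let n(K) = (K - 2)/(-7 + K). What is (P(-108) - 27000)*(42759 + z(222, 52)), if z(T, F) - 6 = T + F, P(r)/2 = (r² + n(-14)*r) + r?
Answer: -1220930352/7 ≈ -1.7442e+8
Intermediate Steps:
n(K) = (-2 + K)/(-7 + K)
P(r) = 2*r² + 74*r/21 (P(r) = 2*((r² + ((-2 - 14)/(-7 - 14))*r) + r) = 2*((r² + (-16/(-21))*r) + r) = 2*((r² + (-1/21*(-16))*r) + r) = 2*((r² + 16*r/21) + r) = 2*(r² + 37*r/21) = 2*r² + 74*r/21)
z(T, F) = 6 + F + T (z(T, F) = 6 + (T + F) = 6 + (F + T) = 6 + F + T)
(P(-108) - 27000)*(42759 + z(222, 52)) = ((2/21)*(-108)*(37 + 21*(-108)) - 27000)*(42759 + (6 + 52 + 222)) = ((2/21)*(-108)*(37 - 2268) - 27000)*(42759 + 280) = ((2/21)*(-108)*(-2231) - 27000)*43039 = (160632/7 - 27000)*43039 = -28368/7*43039 = -1220930352/7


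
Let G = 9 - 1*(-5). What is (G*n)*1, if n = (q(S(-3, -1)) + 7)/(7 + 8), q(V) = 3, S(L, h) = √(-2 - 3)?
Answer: 28/3 ≈ 9.3333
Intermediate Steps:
S(L, h) = I*√5 (S(L, h) = √(-5) = I*√5)
G = 14 (G = 9 + 5 = 14)
n = ⅔ (n = (3 + 7)/(7 + 8) = 10/15 = 10*(1/15) = ⅔ ≈ 0.66667)
(G*n)*1 = (14*(⅔))*1 = (28/3)*1 = 28/3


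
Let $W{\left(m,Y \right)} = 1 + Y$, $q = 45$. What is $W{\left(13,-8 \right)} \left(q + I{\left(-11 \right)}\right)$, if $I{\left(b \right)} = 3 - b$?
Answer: $-413$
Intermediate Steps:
$W{\left(13,-8 \right)} \left(q + I{\left(-11 \right)}\right) = \left(1 - 8\right) \left(45 + \left(3 - -11\right)\right) = - 7 \left(45 + \left(3 + 11\right)\right) = - 7 \left(45 + 14\right) = \left(-7\right) 59 = -413$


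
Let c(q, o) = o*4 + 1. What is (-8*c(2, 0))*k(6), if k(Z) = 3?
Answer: -24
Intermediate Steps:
c(q, o) = 1 + 4*o (c(q, o) = 4*o + 1 = 1 + 4*o)
(-8*c(2, 0))*k(6) = -8*(1 + 4*0)*3 = -8*(1 + 0)*3 = -8*1*3 = -8*3 = -24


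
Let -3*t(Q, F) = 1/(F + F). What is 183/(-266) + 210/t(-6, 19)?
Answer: -6368223/266 ≈ -23941.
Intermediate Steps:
t(Q, F) = -1/(6*F) (t(Q, F) = -1/(3*(F + F)) = -1/(2*F)/3 = -1/(6*F))
183/(-266) + 210/t(-6, 19) = 183/(-266) + 210/((-1/6/19)) = 183*(-1/266) + 210/((-1/6*1/19)) = -183/266 + 210/(-1/114) = -183/266 + 210*(-114) = -183/266 - 23940 = -6368223/266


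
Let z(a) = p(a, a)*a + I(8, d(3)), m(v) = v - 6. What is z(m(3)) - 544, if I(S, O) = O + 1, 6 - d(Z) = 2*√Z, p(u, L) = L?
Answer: -528 - 2*√3 ≈ -531.46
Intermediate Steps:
m(v) = -6 + v
d(Z) = 6 - 2*√Z
I(S, O) = 1 + O
z(a) = 7 + a² - 2*√3 (z(a) = a*a + (1 + (6 - 2*√3)) = a² + (7 - 2*√3) = 7 + a² - 2*√3)
z(m(3)) - 544 = (7 + (-6 + 3)² - 2*√3) - 544 = (7 + (-3)² - 2*√3) - 544 = (7 + 9 - 2*√3) - 544 = (16 - 2*√3) - 544 = -528 - 2*√3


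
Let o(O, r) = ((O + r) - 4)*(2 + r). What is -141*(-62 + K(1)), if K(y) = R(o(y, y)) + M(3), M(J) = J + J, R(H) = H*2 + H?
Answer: 10434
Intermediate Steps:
o(O, r) = (2 + r)*(-4 + O + r) (o(O, r) = (-4 + O + r)*(2 + r) = (2 + r)*(-4 + O + r))
R(H) = 3*H (R(H) = 2*H + H = 3*H)
M(J) = 2*J
K(y) = -18 + 6*y**2 (K(y) = 3*(-8 + y**2 - 2*y + 2*y + y*y) + 2*3 = 3*(-8 + y**2 - 2*y + 2*y + y**2) + 6 = 3*(-8 + 2*y**2) + 6 = (-24 + 6*y**2) + 6 = -18 + 6*y**2)
-141*(-62 + K(1)) = -141*(-62 + (-18 + 6*1**2)) = -141*(-62 + (-18 + 6*1)) = -141*(-62 + (-18 + 6)) = -141*(-62 - 12) = -141*(-74) = 10434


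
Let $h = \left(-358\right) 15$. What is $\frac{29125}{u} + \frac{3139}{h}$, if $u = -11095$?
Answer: $- \frac{38245691}{11916030} \approx -3.2096$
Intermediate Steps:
$h = -5370$
$\frac{29125}{u} + \frac{3139}{h} = \frac{29125}{-11095} + \frac{3139}{-5370} = 29125 \left(- \frac{1}{11095}\right) + 3139 \left(- \frac{1}{5370}\right) = - \frac{5825}{2219} - \frac{3139}{5370} = - \frac{38245691}{11916030}$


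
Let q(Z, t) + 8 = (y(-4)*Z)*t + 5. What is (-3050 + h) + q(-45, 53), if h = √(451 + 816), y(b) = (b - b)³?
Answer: -3053 + √1267 ≈ -3017.4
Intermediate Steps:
y(b) = 0 (y(b) = 0³ = 0)
h = √1267 ≈ 35.595
q(Z, t) = -3 (q(Z, t) = -8 + ((0*Z)*t + 5) = -8 + (0*t + 5) = -8 + (0 + 5) = -8 + 5 = -3)
(-3050 + h) + q(-45, 53) = (-3050 + √1267) - 3 = -3053 + √1267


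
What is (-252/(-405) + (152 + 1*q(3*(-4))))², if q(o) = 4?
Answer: 49674304/2025 ≈ 24531.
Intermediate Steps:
(-252/(-405) + (152 + 1*q(3*(-4))))² = (-252/(-405) + (152 + 1*4))² = (-252*(-1/405) + (152 + 4))² = (28/45 + 156)² = (7048/45)² = 49674304/2025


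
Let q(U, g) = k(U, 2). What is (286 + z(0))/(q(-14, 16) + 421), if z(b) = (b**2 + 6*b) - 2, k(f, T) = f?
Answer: 284/407 ≈ 0.69779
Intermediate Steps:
q(U, g) = U
z(b) = -2 + b**2 + 6*b
(286 + z(0))/(q(-14, 16) + 421) = (286 + (-2 + 0**2 + 6*0))/(-14 + 421) = (286 + (-2 + 0 + 0))/407 = (286 - 2)*(1/407) = 284*(1/407) = 284/407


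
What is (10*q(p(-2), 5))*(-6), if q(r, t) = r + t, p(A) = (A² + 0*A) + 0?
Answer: -540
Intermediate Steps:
p(A) = A² (p(A) = (A² + 0) + 0 = A² + 0 = A²)
(10*q(p(-2), 5))*(-6) = (10*((-2)² + 5))*(-6) = (10*(4 + 5))*(-6) = (10*9)*(-6) = 90*(-6) = -540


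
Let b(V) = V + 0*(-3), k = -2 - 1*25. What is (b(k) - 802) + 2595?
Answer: 1766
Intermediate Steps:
k = -27 (k = -2 - 25 = -27)
b(V) = V (b(V) = V + 0 = V)
(b(k) - 802) + 2595 = (-27 - 802) + 2595 = -829 + 2595 = 1766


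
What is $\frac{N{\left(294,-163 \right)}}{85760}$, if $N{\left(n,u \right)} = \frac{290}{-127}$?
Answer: $- \frac{29}{1089152} \approx -2.6626 \cdot 10^{-5}$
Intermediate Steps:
$N{\left(n,u \right)} = - \frac{290}{127}$ ($N{\left(n,u \right)} = 290 \left(- \frac{1}{127}\right) = - \frac{290}{127}$)
$\frac{N{\left(294,-163 \right)}}{85760} = - \frac{290}{127 \cdot 85760} = \left(- \frac{290}{127}\right) \frac{1}{85760} = - \frac{29}{1089152}$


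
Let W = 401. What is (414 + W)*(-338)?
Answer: -275470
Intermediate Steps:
(414 + W)*(-338) = (414 + 401)*(-338) = 815*(-338) = -275470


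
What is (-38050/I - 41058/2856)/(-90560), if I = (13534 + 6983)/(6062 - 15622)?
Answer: -3530783881/18049332480 ≈ -0.19562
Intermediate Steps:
I = -20517/9560 (I = 20517/(-9560) = 20517*(-1/9560) = -20517/9560 ≈ -2.1461)
(-38050/I - 41058/2856)/(-90560) = (-38050/(-20517/9560) - 41058/2856)/(-90560) = (-38050*(-9560/20517) - 41058*1/2856)*(-1/90560) = (363758000/20517 - 6843/476)*(-1/90560) = (3530783881/199308)*(-1/90560) = -3530783881/18049332480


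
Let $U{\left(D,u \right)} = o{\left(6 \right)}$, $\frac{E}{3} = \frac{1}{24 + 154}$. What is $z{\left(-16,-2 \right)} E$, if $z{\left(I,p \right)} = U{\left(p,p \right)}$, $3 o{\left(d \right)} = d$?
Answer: $\frac{3}{89} \approx 0.033708$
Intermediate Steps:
$o{\left(d \right)} = \frac{d}{3}$
$E = \frac{3}{178}$ ($E = \frac{3}{24 + 154} = \frac{3}{178} \approx 0.016854$)
$U{\left(D,u \right)} = 2$ ($U{\left(D,u \right)} = \frac{1}{3} \cdot 6 = 2$)
$z{\left(I,p \right)} = 2$
$z{\left(-16,-2 \right)} E = 2 \cdot \frac{3}{178} = \frac{3}{89}$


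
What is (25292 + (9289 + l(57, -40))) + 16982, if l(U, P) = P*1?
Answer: 51523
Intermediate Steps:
l(U, P) = P
(25292 + (9289 + l(57, -40))) + 16982 = (25292 + (9289 - 40)) + 16982 = (25292 + 9249) + 16982 = 34541 + 16982 = 51523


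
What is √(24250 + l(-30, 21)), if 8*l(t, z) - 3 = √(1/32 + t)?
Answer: √(1552024 + I*√1918)/8 ≈ 155.73 + 0.0021971*I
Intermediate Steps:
l(t, z) = 3/8 + √(1/32 + t)/8
√(24250 + l(-30, 21)) = √(24250 + (3/8 + √(2 + 64*(-30))/64)) = √(24250 + (3/8 + √(2 - 1920)/64)) = √(24250 + (3/8 + √(-1918)/64)) = √(24250 + (3/8 + (I*√1918)/64)) = √(24250 + (3/8 + I*√1918/64)) = √(194003/8 + I*√1918/64)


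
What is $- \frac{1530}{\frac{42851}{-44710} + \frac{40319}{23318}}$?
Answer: $- \frac{199387262925}{100432859} \approx -1985.3$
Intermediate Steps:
$- \frac{1530}{\frac{42851}{-44710} + \frac{40319}{23318}} = - \frac{1530}{42851 \left(- \frac{1}{44710}\right) + 40319 \cdot \frac{1}{23318}} = - \frac{1530}{- \frac{42851}{44710} + \frac{40319}{23318}} = - \frac{1530}{\frac{200865718}{260636945}} = \left(-1530\right) \frac{260636945}{200865718} = - \frac{199387262925}{100432859}$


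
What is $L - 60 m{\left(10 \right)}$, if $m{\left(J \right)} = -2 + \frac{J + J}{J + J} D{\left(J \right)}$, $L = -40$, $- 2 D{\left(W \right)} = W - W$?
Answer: $80$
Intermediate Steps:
$D{\left(W \right)} = 0$ ($D{\left(W \right)} = - \frac{W - W}{2} = \left(- \frac{1}{2}\right) 0 = 0$)
$m{\left(J \right)} = -2$ ($m{\left(J \right)} = -2 + \frac{J + J}{J + J} 0 = -2 + \frac{2 J}{2 J} 0 = -2 + 2 J \frac{1}{2 J} 0 = -2 + 1 \cdot 0 = -2 + 0 = -2$)
$L - 60 m{\left(10 \right)} = -40 - -120 = -40 + 120 = 80$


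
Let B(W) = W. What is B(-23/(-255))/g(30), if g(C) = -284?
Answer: -23/72420 ≈ -0.00031759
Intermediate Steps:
B(-23/(-255))/g(30) = -23/(-255)/(-284) = -23*(-1/255)*(-1/284) = (23/255)*(-1/284) = -23/72420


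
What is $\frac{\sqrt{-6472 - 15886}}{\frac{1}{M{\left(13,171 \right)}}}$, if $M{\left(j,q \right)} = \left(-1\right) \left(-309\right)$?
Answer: $309 i \sqrt{22358} \approx 46204.0 i$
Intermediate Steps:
$M{\left(j,q \right)} = 309$
$\frac{\sqrt{-6472 - 15886}}{\frac{1}{M{\left(13,171 \right)}}} = \frac{\sqrt{-6472 - 15886}}{\frac{1}{309}} = \sqrt{-22358} \frac{1}{\frac{1}{309}} = i \sqrt{22358} \cdot 309 = 309 i \sqrt{22358}$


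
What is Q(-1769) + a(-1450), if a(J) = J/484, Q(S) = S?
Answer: -428823/242 ≈ -1772.0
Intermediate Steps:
a(J) = J/484 (a(J) = J*(1/484) = J/484)
Q(-1769) + a(-1450) = -1769 + (1/484)*(-1450) = -1769 - 725/242 = -428823/242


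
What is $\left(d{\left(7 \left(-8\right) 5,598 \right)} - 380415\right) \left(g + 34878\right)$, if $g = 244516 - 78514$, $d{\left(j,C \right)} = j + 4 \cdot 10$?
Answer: $-76465976400$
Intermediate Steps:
$d{\left(j,C \right)} = 40 + j$ ($d{\left(j,C \right)} = j + 40 = 40 + j$)
$g = 166002$ ($g = 244516 - 78514 = 166002$)
$\left(d{\left(7 \left(-8\right) 5,598 \right)} - 380415\right) \left(g + 34878\right) = \left(\left(40 + 7 \left(-8\right) 5\right) - 380415\right) \left(166002 + 34878\right) = \left(\left(40 - 280\right) - 380415\right) 200880 = \left(-240 - 380415\right) 200880 = \left(-380655\right) 200880 = -76465976400$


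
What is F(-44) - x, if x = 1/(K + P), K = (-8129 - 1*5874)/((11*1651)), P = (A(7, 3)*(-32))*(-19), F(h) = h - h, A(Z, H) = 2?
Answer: -1651/2006343 ≈ -0.00082289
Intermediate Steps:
F(h) = 0
P = 1216 (P = (2*(-32))*(-19) = -64*(-19) = 1216)
K = -1273/1651 (K = (-8129 - 5874)/18161 = -14003*1/18161 = -1273/1651 ≈ -0.77105)
x = 1651/2006343 (x = 1/(-1273/1651 + 1216) = 1/(2006343/1651) = 1651/2006343 ≈ 0.00082289)
F(-44) - x = 0 - 1*1651/2006343 = 0 - 1651/2006343 = -1651/2006343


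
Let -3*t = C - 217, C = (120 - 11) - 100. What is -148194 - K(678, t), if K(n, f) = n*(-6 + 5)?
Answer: -147516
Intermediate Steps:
C = 9 (C = 109 - 100 = 9)
t = 208/3 (t = -(9 - 217)/3 = -1/3*(-208) = 208/3 ≈ 69.333)
K(n, f) = -n (K(n, f) = n*(-1) = -n)
-148194 - K(678, t) = -148194 - (-1)*678 = -148194 - 1*(-678) = -148194 + 678 = -147516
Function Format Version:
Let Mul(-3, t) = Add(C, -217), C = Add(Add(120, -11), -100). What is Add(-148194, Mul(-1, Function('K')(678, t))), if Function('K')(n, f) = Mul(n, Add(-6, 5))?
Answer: -147516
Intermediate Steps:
C = 9 (C = Add(109, -100) = 9)
t = Rational(208, 3) (t = Mul(Rational(-1, 3), Add(9, -217)) = Mul(Rational(-1, 3), -208) = Rational(208, 3) ≈ 69.333)
Function('K')(n, f) = Mul(-1, n) (Function('K')(n, f) = Mul(n, -1) = Mul(-1, n))
Add(-148194, Mul(-1, Function('K')(678, t))) = Add(-148194, Mul(-1, Mul(-1, 678))) = Add(-148194, Mul(-1, -678)) = Add(-148194, 678) = -147516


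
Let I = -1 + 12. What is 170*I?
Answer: 1870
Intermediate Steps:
I = 11
170*I = 170*11 = 1870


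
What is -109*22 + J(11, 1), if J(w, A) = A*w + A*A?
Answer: -2386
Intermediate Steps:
J(w, A) = A² + A*w (J(w, A) = A*w + A² = A² + A*w)
-109*22 + J(11, 1) = -109*22 + 1*(1 + 11) = -2398 + 1*12 = -2398 + 12 = -2386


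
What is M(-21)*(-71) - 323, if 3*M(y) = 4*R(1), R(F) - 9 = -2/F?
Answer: -2957/3 ≈ -985.67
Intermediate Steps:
R(F) = 9 - 2/F
M(y) = 28/3 (M(y) = (4*(9 - 2/1))/3 = (4*(9 - 2*1))/3 = (4*(9 - 2))/3 = (4*7)/3 = (⅓)*28 = 28/3)
M(-21)*(-71) - 323 = (28/3)*(-71) - 323 = -1988/3 - 323 = -2957/3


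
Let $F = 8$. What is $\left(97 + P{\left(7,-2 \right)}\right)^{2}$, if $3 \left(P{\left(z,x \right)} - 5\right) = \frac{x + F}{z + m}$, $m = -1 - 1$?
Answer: $\frac{262144}{25} \approx 10486.0$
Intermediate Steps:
$m = -2$
$P{\left(z,x \right)} = 5 + \frac{8 + x}{3 \left(-2 + z\right)}$ ($P{\left(z,x \right)} = 5 + \frac{\left(x + 8\right) \frac{1}{z - 2}}{3} = 5 + \frac{\left(8 + x\right) \frac{1}{-2 + z}}{3} = 5 + \frac{\frac{1}{-2 + z} \left(8 + x\right)}{3} = 5 + \frac{8 + x}{3 \left(-2 + z\right)}$)
$\left(97 + P{\left(7,-2 \right)}\right)^{2} = \left(97 + \frac{-22 - 2 + 15 \cdot 7}{3 \left(-2 + 7\right)}\right)^{2} = \left(97 + \frac{-22 - 2 + 105}{3 \cdot 5}\right)^{2} = \left(97 + \frac{1}{3} \cdot \frac{1}{5} \cdot 81\right)^{2} = \left(97 + \frac{27}{5}\right)^{2} = \left(\frac{512}{5}\right)^{2} = \frac{262144}{25}$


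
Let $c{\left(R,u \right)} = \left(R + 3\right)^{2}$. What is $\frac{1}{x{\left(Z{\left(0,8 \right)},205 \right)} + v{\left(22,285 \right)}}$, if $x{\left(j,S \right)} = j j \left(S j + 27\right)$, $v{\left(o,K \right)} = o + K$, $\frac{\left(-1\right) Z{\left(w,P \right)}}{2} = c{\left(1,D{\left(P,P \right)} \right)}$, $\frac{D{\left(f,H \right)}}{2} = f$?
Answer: $- \frac{1}{6689485} \approx -1.4949 \cdot 10^{-7}$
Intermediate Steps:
$D{\left(f,H \right)} = 2 f$
$c{\left(R,u \right)} = \left(3 + R\right)^{2}$
$Z{\left(w,P \right)} = -32$ ($Z{\left(w,P \right)} = - 2 \left(3 + 1\right)^{2} = - 2 \cdot 4^{2} = \left(-2\right) 16 = -32$)
$v{\left(o,K \right)} = K + o$
$x{\left(j,S \right)} = j^{2} \left(27 + S j\right)$
$\frac{1}{x{\left(Z{\left(0,8 \right)},205 \right)} + v{\left(22,285 \right)}} = \frac{1}{\left(-32\right)^{2} \left(27 + 205 \left(-32\right)\right) + \left(285 + 22\right)} = \frac{1}{1024 \left(27 - 6560\right) + 307} = \frac{1}{1024 \left(-6533\right) + 307} = \frac{1}{-6689792 + 307} = \frac{1}{-6689485} = - \frac{1}{6689485}$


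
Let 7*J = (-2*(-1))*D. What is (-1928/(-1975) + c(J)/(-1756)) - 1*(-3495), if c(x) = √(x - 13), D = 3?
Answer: 6904553/1975 - I*√595/12292 ≈ 3496.0 - 0.0019844*I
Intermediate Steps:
J = 6/7 (J = (-2*(-1)*3)/7 = (2*3)/7 = (⅐)*6 = 6/7 ≈ 0.85714)
c(x) = √(-13 + x)
(-1928/(-1975) + c(J)/(-1756)) - 1*(-3495) = (-1928/(-1975) + √(-13 + 6/7)/(-1756)) - 1*(-3495) = (-1928*(-1/1975) + √(-85/7)*(-1/1756)) + 3495 = (1928/1975 + (I*√595/7)*(-1/1756)) + 3495 = (1928/1975 - I*√595/12292) + 3495 = 6904553/1975 - I*√595/12292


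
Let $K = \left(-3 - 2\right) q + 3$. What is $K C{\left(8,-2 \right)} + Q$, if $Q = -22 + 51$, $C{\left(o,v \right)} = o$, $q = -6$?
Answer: $293$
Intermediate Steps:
$Q = 29$
$K = 33$ ($K = \left(-3 - 2\right) \left(-6\right) + 3 = \left(-5\right) \left(-6\right) + 3 = 30 + 3 = 33$)
$K C{\left(8,-2 \right)} + Q = 33 \cdot 8 + 29 = 264 + 29 = 293$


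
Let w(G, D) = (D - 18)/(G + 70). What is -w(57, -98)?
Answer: 116/127 ≈ 0.91339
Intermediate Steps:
w(G, D) = (-18 + D)/(70 + G)
-w(57, -98) = -(-18 - 98)/(70 + 57) = -(-116)/127 = -1*(-116/127) = 116/127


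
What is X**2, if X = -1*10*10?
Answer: 10000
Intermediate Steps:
X = -100 (X = -10*10 = -100)
X**2 = (-100)**2 = 10000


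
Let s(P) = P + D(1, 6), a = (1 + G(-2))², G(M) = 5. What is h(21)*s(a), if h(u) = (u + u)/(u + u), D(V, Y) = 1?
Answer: 37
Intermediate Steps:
a = 36 (a = (1 + 5)² = 6² = 36)
s(P) = 1 + P (s(P) = P + 1 = 1 + P)
h(u) = 1 (h(u) = (2*u)/((2*u)) = (2*u)*(1/(2*u)) = 1)
h(21)*s(a) = 1*(1 + 36) = 1*37 = 37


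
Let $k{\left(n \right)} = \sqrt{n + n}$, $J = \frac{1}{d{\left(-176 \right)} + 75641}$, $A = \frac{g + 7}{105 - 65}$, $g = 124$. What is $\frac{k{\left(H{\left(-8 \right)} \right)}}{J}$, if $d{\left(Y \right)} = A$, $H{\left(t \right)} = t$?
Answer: $\frac{3025771 i}{10} \approx 3.0258 \cdot 10^{5} i$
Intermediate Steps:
$A = \frac{131}{40}$ ($A = \frac{124 + 7}{105 - 65} = \frac{131}{40} \approx 3.275$)
$d{\left(Y \right)} = \frac{131}{40}$
$J = \frac{40}{3025771}$ ($J = \frac{1}{\frac{131}{40} + 75641} = \frac{1}{\frac{3025771}{40}} = \frac{40}{3025771} \approx 1.322 \cdot 10^{-5}$)
$k{\left(n \right)} = \sqrt{2} \sqrt{n}$ ($k{\left(n \right)} = \sqrt{2 n} = \sqrt{2} \sqrt{n}$)
$\frac{k{\left(H{\left(-8 \right)} \right)}}{J} = \frac{\sqrt{2} \sqrt{-8}}{\frac{40}{3025771}} = \sqrt{2} \cdot 2 i \sqrt{2} \cdot \frac{3025771}{40} = 4 i \frac{3025771}{40} = \frac{3025771 i}{10}$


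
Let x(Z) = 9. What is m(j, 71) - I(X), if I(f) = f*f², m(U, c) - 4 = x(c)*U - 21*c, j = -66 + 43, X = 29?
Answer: -26083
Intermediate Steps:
j = -23
m(U, c) = 4 - 21*c + 9*U (m(U, c) = 4 + (9*U - 21*c) = 4 + (-21*c + 9*U) = 4 - 21*c + 9*U)
I(f) = f³
m(j, 71) - I(X) = (4 - 21*71 + 9*(-23)) - 1*29³ = (4 - 1491 - 207) - 1*24389 = -1694 - 24389 = -26083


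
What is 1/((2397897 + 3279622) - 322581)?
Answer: 1/5354938 ≈ 1.8674e-7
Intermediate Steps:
1/((2397897 + 3279622) - 322581) = 1/(5677519 - 322581) = 1/5354938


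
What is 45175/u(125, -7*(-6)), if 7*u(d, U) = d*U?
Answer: 1807/30 ≈ 60.233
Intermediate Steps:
u(d, U) = U*d/7 (u(d, U) = (d*U)/7 = (U*d)/7 = U*d/7)
45175/u(125, -7*(-6)) = 45175/(((⅐)*(-7*(-6))*125)) = 45175/(((⅐)*42*125)) = 45175/750 = 45175*(1/750) = 1807/30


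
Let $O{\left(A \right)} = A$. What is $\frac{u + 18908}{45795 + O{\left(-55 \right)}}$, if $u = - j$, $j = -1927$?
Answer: $\frac{4167}{9148} \approx 0.45551$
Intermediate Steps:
$u = 1927$ ($u = \left(-1\right) \left(-1927\right) = 1927$)
$\frac{u + 18908}{45795 + O{\left(-55 \right)}} = \frac{1927 + 18908}{45795 - 55} = \frac{20835}{45740} = 20835 \cdot \frac{1}{45740} = \frac{4167}{9148}$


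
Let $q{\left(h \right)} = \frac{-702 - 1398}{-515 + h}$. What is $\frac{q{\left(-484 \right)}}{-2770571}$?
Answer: $- \frac{700}{922600143} \approx -7.5873 \cdot 10^{-7}$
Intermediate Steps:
$q{\left(h \right)} = - \frac{2100}{-515 + h}$
$\frac{q{\left(-484 \right)}}{-2770571} = \frac{\left(-2100\right) \frac{1}{-515 - 484}}{-2770571} = - \frac{2100}{-999} \left(- \frac{1}{2770571}\right) = \left(-2100\right) \left(- \frac{1}{999}\right) \left(- \frac{1}{2770571}\right) = \frac{700}{333} \left(- \frac{1}{2770571}\right) = - \frac{700}{922600143}$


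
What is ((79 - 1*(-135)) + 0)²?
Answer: 45796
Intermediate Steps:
((79 - 1*(-135)) + 0)² = ((79 + 135) + 0)² = (214 + 0)² = 214² = 45796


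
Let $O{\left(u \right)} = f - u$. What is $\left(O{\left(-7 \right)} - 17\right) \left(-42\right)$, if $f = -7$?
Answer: $714$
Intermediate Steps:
$O{\left(u \right)} = -7 - u$
$\left(O{\left(-7 \right)} - 17\right) \left(-42\right) = \left(\left(-7 - -7\right) - 17\right) \left(-42\right) = \left(\left(-7 + 7\right) - 17\right) \left(-42\right) = \left(0 - 17\right) \left(-42\right) = \left(-17\right) \left(-42\right) = 714$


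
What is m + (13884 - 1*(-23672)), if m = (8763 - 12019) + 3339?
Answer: 37639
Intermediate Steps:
m = 83 (m = -3256 + 3339 = 83)
m + (13884 - 1*(-23672)) = 83 + (13884 - 1*(-23672)) = 83 + (13884 + 23672) = 83 + 37556 = 37639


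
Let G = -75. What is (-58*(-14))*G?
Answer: -60900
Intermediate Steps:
(-58*(-14))*G = -58*(-14)*(-75) = 812*(-75) = -60900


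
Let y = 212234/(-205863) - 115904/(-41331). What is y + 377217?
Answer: 1069858285105133/2836174551 ≈ 3.7722e+5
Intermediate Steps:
y = 5029500566/2836174551 (y = 212234*(-1/205863) - 115904*(-1/41331) = -212234/205863 + 115904/41331 = 5029500566/2836174551 ≈ 1.7733)
y + 377217 = 5029500566/2836174551 + 377217 = 1069858285105133/2836174551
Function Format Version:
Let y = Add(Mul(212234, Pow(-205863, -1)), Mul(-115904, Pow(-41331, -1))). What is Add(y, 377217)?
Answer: Rational(1069858285105133, 2836174551) ≈ 3.7722e+5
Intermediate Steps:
y = Rational(5029500566, 2836174551) (y = Add(Mul(212234, Rational(-1, 205863)), Mul(-115904, Rational(-1, 41331))) = Add(Rational(-212234, 205863), Rational(115904, 41331)) = Rational(5029500566, 2836174551) ≈ 1.7733)
Add(y, 377217) = Add(Rational(5029500566, 2836174551), 377217) = Rational(1069858285105133, 2836174551)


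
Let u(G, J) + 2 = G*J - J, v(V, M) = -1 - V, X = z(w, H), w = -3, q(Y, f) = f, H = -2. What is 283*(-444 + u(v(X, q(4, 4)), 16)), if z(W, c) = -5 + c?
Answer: -103578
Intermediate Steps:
X = -7 (X = -5 - 2 = -7)
u(G, J) = -2 - J + G*J (u(G, J) = -2 + (G*J - J) = -2 + (-J + G*J) = -2 - J + G*J)
283*(-444 + u(v(X, q(4, 4)), 16)) = 283*(-444 + (-2 - 1*16 + (-1 - 1*(-7))*16)) = 283*(-444 + (-2 - 16 + (-1 + 7)*16)) = 283*(-444 + (-2 - 16 + 6*16)) = 283*(-444 + (-2 - 16 + 96)) = 283*(-444 + 78) = 283*(-366) = -103578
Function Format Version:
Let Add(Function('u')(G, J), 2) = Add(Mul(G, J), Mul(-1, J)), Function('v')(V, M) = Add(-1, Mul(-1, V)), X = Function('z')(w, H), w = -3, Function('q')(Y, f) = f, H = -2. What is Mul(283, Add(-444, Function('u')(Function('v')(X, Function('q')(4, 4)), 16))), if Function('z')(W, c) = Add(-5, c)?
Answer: -103578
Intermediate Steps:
X = -7 (X = Add(-5, -2) = -7)
Function('u')(G, J) = Add(-2, Mul(-1, J), Mul(G, J)) (Function('u')(G, J) = Add(-2, Add(Mul(G, J), Mul(-1, J))) = Add(-2, Add(Mul(-1, J), Mul(G, J))) = Add(-2, Mul(-1, J), Mul(G, J)))
Mul(283, Add(-444, Function('u')(Function('v')(X, Function('q')(4, 4)), 16))) = Mul(283, Add(-444, Add(-2, Mul(-1, 16), Mul(Add(-1, Mul(-1, -7)), 16)))) = Mul(283, Add(-444, Add(-2, -16, Mul(Add(-1, 7), 16)))) = Mul(283, Add(-444, Add(-2, -16, Mul(6, 16)))) = Mul(283, Add(-444, Add(-2, -16, 96))) = Mul(283, Add(-444, 78)) = Mul(283, -366) = -103578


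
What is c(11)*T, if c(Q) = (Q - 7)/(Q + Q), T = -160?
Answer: -320/11 ≈ -29.091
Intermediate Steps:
c(Q) = (-7 + Q)/(2*Q) (c(Q) = (-7 + Q)/((2*Q)) = (-7 + Q)*(1/(2*Q)) = (-7 + Q)/(2*Q))
c(11)*T = ((1/2)*(-7 + 11)/11)*(-160) = ((1/2)*(1/11)*4)*(-160) = (2/11)*(-160) = -320/11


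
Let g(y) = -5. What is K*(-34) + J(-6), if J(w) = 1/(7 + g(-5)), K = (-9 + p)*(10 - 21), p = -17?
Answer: -19447/2 ≈ -9723.5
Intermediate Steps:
K = 286 (K = (-9 - 17)*(10 - 21) = -26*(-11) = 286)
J(w) = 1/2 (J(w) = 1/(7 - 5) = 1/2)
K*(-34) + J(-6) = 286*(-34) + 1/2 = -9724 + 1/2 = -19447/2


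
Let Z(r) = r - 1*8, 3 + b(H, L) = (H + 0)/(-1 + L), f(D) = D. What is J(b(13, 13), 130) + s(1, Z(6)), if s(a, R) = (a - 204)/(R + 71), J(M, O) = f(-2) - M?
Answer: -835/276 ≈ -3.0254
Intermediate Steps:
b(H, L) = -3 + H/(-1 + L) (b(H, L) = -3 + (H + 0)/(-1 + L) = -3 + H/(-1 + L))
J(M, O) = -2 - M
Z(r) = -8 + r (Z(r) = r - 8 = -8 + r)
s(a, R) = (-204 + a)/(71 + R)
J(b(13, 13), 130) + s(1, Z(6)) = (-2 - (3 + 13 - 3*13)/(-1 + 13)) + (-204 + 1)/(71 + (-8 + 6)) = (-2 - (3 + 13 - 39)/12) - 203/(71 - 2) = (-2 - (-23)/12) - 203/69 = (-2 - 1*(-23/12)) + (1/69)*(-203) = (-2 + 23/12) - 203/69 = -1/12 - 203/69 = -835/276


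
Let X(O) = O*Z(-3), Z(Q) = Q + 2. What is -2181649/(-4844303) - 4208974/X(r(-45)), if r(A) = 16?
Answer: 10194790140753/38754424 ≈ 2.6306e+5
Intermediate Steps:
Z(Q) = 2 + Q
X(O) = -O (X(O) = O*(2 - 3) = O*(-1) = -O)
-2181649/(-4844303) - 4208974/X(r(-45)) = -2181649/(-4844303) - 4208974/((-1*16)) = -2181649*(-1/4844303) - 4208974/(-16) = 2181649/4844303 - 4208974*(-1/16) = 2181649/4844303 + 2104487/8 = 10194790140753/38754424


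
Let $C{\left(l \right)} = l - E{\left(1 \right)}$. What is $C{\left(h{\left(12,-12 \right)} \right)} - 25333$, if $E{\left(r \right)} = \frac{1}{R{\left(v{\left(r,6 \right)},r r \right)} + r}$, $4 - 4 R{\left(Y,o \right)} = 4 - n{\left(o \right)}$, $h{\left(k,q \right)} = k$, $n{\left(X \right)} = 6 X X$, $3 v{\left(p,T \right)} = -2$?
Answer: $- \frac{126607}{5} \approx -25321.0$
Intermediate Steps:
$v{\left(p,T \right)} = - \frac{2}{3}$ ($v{\left(p,T \right)} = \frac{1}{3} \left(-2\right) = - \frac{2}{3}$)
$n{\left(X \right)} = 6 X^{2}$
$R{\left(Y,o \right)} = \frac{3 o^{2}}{2}$ ($R{\left(Y,o \right)} = 1 - \frac{4 - 6 o^{2}}{4} = 1 + \left(-1 + \frac{3 o^{2}}{2}\right) = \frac{3 o^{2}}{2}$)
$E{\left(r \right)} = \frac{1}{r + \frac{3 r^{4}}{2}}$ ($E{\left(r \right)} = \frac{1}{\frac{3 \left(r r\right)^{2}}{2} + r} = \frac{1}{\frac{3 \left(r^{2}\right)^{2}}{2} + r} = \frac{1}{\frac{3 r^{4}}{2} + r} = \frac{1}{r + \frac{3 r^{4}}{2}}$)
$C{\left(l \right)} = - \frac{2}{5} + l$ ($C{\left(l \right)} = l - \frac{2}{1 \left(2 + 3 \cdot 1^{3}\right)} = l - 2 \cdot 1 \frac{1}{2 + 3 \cdot 1} = l - 2 \cdot 1 \frac{1}{2 + 3} = l - 2 \cdot 1 \cdot \frac{1}{5} = l - \frac{2}{5} = - \frac{2}{5} + l$)
$C{\left(h{\left(12,-12 \right)} \right)} - 25333 = \left(- \frac{2}{5} + 12\right) - 25333 = \frac{58}{5} - 25333 = - \frac{126607}{5}$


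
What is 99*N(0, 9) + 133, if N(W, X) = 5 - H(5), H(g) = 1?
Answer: 529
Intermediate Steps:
N(W, X) = 4 (N(W, X) = 5 - 1*1 = 5 - 1 = 4)
99*N(0, 9) + 133 = 99*4 + 133 = 396 + 133 = 529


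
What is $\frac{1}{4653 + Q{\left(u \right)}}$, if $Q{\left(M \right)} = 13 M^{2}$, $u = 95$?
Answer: $\frac{1}{121978} \approx 8.1982 \cdot 10^{-6}$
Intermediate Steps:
$\frac{1}{4653 + Q{\left(u \right)}} = \frac{1}{4653 + 13 \cdot 95^{2}} = \frac{1}{4653 + 13 \cdot 9025} = \frac{1}{4653 + 117325} = \frac{1}{121978}$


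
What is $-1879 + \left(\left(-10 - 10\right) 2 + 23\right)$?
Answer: $-1896$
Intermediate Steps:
$-1879 + \left(\left(-10 - 10\right) 2 + 23\right) = -1879 + \left(\left(-20\right) 2 + 23\right) = -1879 + \left(-40 + 23\right) = -1879 - 17 = -1896$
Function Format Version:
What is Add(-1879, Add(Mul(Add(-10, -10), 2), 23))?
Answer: -1896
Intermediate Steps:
Add(-1879, Add(Mul(Add(-10, -10), 2), 23)) = Add(-1879, Add(Mul(-20, 2), 23)) = Add(-1879, Add(-40, 23)) = Add(-1879, -17) = -1896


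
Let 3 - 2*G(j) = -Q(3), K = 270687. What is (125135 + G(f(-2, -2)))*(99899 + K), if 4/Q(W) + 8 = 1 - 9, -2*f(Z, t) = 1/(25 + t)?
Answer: 185495154663/4 ≈ 4.6374e+10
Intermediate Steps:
f(Z, t) = -1/(2*(25 + t))
Q(W) = -¼ (Q(W) = 4/(-8 + (1 - 9)) = 4/(-8 - 8) = 4/(-16) = 4*(-1/16) = -¼)
G(j) = 11/8 (G(j) = 3/2 - (-1)*(-1)/(2*4) = 3/2 - ½*¼ = 3/2 - ⅛ = 11/8)
(125135 + G(f(-2, -2)))*(99899 + K) = (125135 + 11/8)*(99899 + 270687) = (1001091/8)*370586 = 185495154663/4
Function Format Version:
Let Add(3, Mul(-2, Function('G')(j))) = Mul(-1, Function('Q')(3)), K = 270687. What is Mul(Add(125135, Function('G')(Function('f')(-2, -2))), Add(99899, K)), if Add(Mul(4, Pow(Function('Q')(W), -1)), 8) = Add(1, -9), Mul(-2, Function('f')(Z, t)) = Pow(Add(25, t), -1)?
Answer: Rational(185495154663, 4) ≈ 4.6374e+10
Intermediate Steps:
Function('f')(Z, t) = Mul(Rational(-1, 2), Pow(Add(25, t), -1))
Function('Q')(W) = Rational(-1, 4) (Function('Q')(W) = Mul(4, Pow(Add(-8, Add(1, -9)), -1)) = Mul(4, Pow(Add(-8, -8), -1)) = Mul(4, Pow(-16, -1)) = Mul(4, Rational(-1, 16)) = Rational(-1, 4))
Function('G')(j) = Rational(11, 8) (Function('G')(j) = Add(Rational(3, 2), Mul(Rational(-1, 2), Mul(-1, Rational(-1, 4)))) = Add(Rational(3, 2), Mul(Rational(-1, 2), Rational(1, 4))) = Add(Rational(3, 2), Rational(-1, 8)) = Rational(11, 8))
Mul(Add(125135, Function('G')(Function('f')(-2, -2))), Add(99899, K)) = Mul(Add(125135, Rational(11, 8)), Add(99899, 270687)) = Mul(Rational(1001091, 8), 370586) = Rational(185495154663, 4)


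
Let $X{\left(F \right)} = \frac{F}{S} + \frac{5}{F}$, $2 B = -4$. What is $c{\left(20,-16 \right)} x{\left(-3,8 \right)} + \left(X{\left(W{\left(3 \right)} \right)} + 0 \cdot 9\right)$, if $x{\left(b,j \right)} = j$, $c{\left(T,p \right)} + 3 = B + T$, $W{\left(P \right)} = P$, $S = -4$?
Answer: $\frac{1451}{12} \approx 120.92$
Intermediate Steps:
$B = -2$ ($B = \frac{1}{2} \left(-4\right) = -2$)
$c{\left(T,p \right)} = -5 + T$ ($c{\left(T,p \right)} = -3 + \left(-2 + T\right) = -5 + T$)
$X{\left(F \right)} = \frac{5}{F} - \frac{F}{4}$ ($X{\left(F \right)} = \frac{F}{-4} + \frac{5}{F} = F \left(- \frac{1}{4}\right) + \frac{5}{F} = - \frac{F}{4} + \frac{5}{F} = \frac{5}{F} - \frac{F}{4}$)
$c{\left(20,-16 \right)} x{\left(-3,8 \right)} + \left(X{\left(W{\left(3 \right)} \right)} + 0 \cdot 9\right) = \left(-5 + 20\right) 8 + \left(\left(\frac{5}{3} - \frac{3}{4}\right) + 0 \cdot 9\right) = 15 \cdot 8 + \left(\left(5 \cdot \frac{1}{3} - \frac{3}{4}\right) + 0\right) = 120 + \left(\left(\frac{5}{3} - \frac{3}{4}\right) + 0\right) = 120 + \left(\frac{11}{12} + 0\right) = 120 + \frac{11}{12} = \frac{1451}{12}$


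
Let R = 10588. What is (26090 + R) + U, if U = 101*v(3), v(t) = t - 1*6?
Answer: 36375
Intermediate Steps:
v(t) = -6 + t (v(t) = t - 6 = -6 + t)
U = -303 (U = 101*(-6 + 3) = 101*(-3) = -303)
(26090 + R) + U = (26090 + 10588) - 303 = 36678 - 303 = 36375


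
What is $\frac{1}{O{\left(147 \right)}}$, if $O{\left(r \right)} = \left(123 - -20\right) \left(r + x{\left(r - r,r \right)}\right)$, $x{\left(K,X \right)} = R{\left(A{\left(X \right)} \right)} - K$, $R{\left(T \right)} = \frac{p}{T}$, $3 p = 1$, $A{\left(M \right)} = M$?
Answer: $\frac{441}{9270404} \approx 4.7571 \cdot 10^{-5}$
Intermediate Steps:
$p = \frac{1}{3}$ ($p = \frac{1}{3} \cdot 1 = \frac{1}{3} \approx 0.33333$)
$R{\left(T \right)} = \frac{1}{3 T}$
$x{\left(K,X \right)} = - K + \frac{1}{3 X}$ ($x{\left(K,X \right)} = \frac{1}{3 X} - K = - K + \frac{1}{3 X}$)
$O{\left(r \right)} = 143 r + \frac{143}{3 r}$ ($O{\left(r \right)} = \left(123 - -20\right) \left(r + \left(- (r - r) + \frac{1}{3 r}\right)\right) = \left(123 + 20\right) \left(r + \left(\left(-1\right) 0 + \frac{1}{3 r}\right)\right) = 143 \left(r + \left(0 + \frac{1}{3 r}\right)\right) = 143 \left(r + \frac{1}{3 r}\right) = 143 r + \frac{143}{3 r}$)
$\frac{1}{O{\left(147 \right)}} = \frac{1}{143 \cdot 147 + \frac{143}{3 \cdot 147}} = \frac{1}{21021 + \frac{143}{3} \cdot \frac{1}{147}} = \frac{1}{21021 + \frac{143}{441}} = \frac{1}{\frac{9270404}{441}} = \frac{441}{9270404}$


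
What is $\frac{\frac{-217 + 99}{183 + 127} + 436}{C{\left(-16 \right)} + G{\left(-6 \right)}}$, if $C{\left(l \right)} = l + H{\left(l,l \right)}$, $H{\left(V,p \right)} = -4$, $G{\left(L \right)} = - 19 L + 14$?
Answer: $\frac{22507}{5580} \approx 4.0335$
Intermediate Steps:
$G{\left(L \right)} = 14 - 19 L$
$C{\left(l \right)} = -4 + l$ ($C{\left(l \right)} = l - 4 = -4 + l$)
$\frac{\frac{-217 + 99}{183 + 127} + 436}{C{\left(-16 \right)} + G{\left(-6 \right)}} = \frac{\frac{-217 + 99}{183 + 127} + 436}{\left(-4 - 16\right) + \left(14 - -114\right)} = \frac{- \frac{118}{310} + 436}{-20 + \left(14 + 114\right)} = \frac{\left(-118\right) \frac{1}{310} + 436}{-20 + 128} = \frac{- \frac{59}{155} + 436}{108} = \frac{67521}{155} \cdot \frac{1}{108} = \frac{22507}{5580}$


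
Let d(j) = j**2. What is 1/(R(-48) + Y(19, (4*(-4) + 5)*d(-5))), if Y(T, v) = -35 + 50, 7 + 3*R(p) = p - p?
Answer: 3/38 ≈ 0.078947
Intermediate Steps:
R(p) = -7/3 (R(p) = -7/3 + (p - p)/3 = -7/3 + (1/3)*0 = -7/3 + 0 = -7/3)
Y(T, v) = 15
1/(R(-48) + Y(19, (4*(-4) + 5)*d(-5))) = 1/(-7/3 + 15) = 1/(38/3) = 3/38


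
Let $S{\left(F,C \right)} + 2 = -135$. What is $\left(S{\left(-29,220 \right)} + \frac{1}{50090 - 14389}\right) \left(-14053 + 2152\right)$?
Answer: $\frac{58208219436}{35701} \approx 1.6304 \cdot 10^{6}$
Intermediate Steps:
$S{\left(F,C \right)} = -137$ ($S{\left(F,C \right)} = -2 - 135 = -137$)
$\left(S{\left(-29,220 \right)} + \frac{1}{50090 - 14389}\right) \left(-14053 + 2152\right) = \left(-137 + \frac{1}{50090 - 14389}\right) \left(-14053 + 2152\right) = \left(-137 + \frac{1}{35701}\right) \left(-11901\right) = \left(- \frac{4891036}{35701}\right) \left(-11901\right) = \frac{58208219436}{35701}$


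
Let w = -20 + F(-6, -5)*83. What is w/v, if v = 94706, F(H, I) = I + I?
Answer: -425/47353 ≈ -0.0089751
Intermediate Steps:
F(H, I) = 2*I
w = -850 (w = -20 + (2*(-5))*83 = -20 - 10*83 = -20 - 830 = -850)
w/v = -850/94706 = -850*1/94706 = -425/47353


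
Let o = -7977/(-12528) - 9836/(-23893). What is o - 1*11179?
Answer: -1115304354449/99777168 ≈ -11178.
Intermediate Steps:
o = 104606623/99777168 (o = -7977*(-1/12528) - 9836*(-1/23893) = 2659/4176 + 9836/23893 = 104606623/99777168 ≈ 1.0484)
o - 1*11179 = 104606623/99777168 - 1*11179 = 104606623/99777168 - 11179 = -1115304354449/99777168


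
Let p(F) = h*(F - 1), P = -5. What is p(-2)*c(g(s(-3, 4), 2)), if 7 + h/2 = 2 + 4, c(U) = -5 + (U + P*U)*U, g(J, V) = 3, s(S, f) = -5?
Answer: -246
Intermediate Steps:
c(U) = -5 - 4*U² (c(U) = -5 + (U - 5*U)*U = -5 + (-4*U)*U = -5 - 4*U²)
h = -2 (h = -14 + 2*(2 + 4) = -14 + 2*6 = -14 + 12 = -2)
p(F) = 2 - 2*F (p(F) = -2*(F - 1) = -2*(-1 + F) = 2 - 2*F)
p(-2)*c(g(s(-3, 4), 2)) = (2 - 2*(-2))*(-5 - 4*3²) = (2 + 4)*(-5 - 4*9) = 6*(-5 - 36) = 6*(-41) = -246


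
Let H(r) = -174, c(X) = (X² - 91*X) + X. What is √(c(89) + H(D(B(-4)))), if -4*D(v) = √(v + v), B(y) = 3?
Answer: I*√263 ≈ 16.217*I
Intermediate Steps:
D(v) = -√2*√v/4 (D(v) = -√(v + v)/4 = -√2*√v/4)
c(X) = X² - 90*X
√(c(89) + H(D(B(-4)))) = √(89*(-90 + 89) - 174) = √(89*(-1) - 174) = √(-89 - 174) = √(-263) = I*√263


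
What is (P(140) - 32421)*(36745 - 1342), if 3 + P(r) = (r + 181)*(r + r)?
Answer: 2034114768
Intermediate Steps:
P(r) = -3 + 2*r*(181 + r) (P(r) = -3 + (r + 181)*(r + r) = -3 + (181 + r)*(2*r) = -3 + 2*r*(181 + r))
(P(140) - 32421)*(36745 - 1342) = ((-3 + 2*140**2 + 362*140) - 32421)*(36745 - 1342) = ((-3 + 2*19600 + 50680) - 32421)*35403 = ((-3 + 39200 + 50680) - 32421)*35403 = (89877 - 32421)*35403 = 57456*35403 = 2034114768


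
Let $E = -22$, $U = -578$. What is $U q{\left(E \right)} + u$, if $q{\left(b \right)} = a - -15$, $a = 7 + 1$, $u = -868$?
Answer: $-14162$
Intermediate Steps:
$a = 8$
$q{\left(b \right)} = 23$ ($q{\left(b \right)} = 8 - -15 = 8 + 15 = 23$)
$U q{\left(E \right)} + u = \left(-578\right) 23 - 868 = -13294 - 868 = -14162$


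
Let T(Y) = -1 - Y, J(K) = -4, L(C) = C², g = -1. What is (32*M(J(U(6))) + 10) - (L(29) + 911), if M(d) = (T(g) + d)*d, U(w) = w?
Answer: -1230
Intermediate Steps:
M(d) = d² (M(d) = ((-1 - 1*(-1)) + d)*d = ((-1 + 1) + d)*d = (0 + d)*d = d*d = d²)
(32*M(J(U(6))) + 10) - (L(29) + 911) = (32*(-4)² + 10) - (29² + 911) = (32*16 + 10) - (841 + 911) = (512 + 10) - 1*1752 = 522 - 1752 = -1230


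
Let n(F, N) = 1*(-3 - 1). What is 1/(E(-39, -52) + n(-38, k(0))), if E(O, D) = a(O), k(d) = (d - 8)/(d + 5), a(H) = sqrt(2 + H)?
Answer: -4/53 - I*sqrt(37)/53 ≈ -0.075472 - 0.11477*I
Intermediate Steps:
k(d) = (-8 + d)/(5 + d)
n(F, N) = -4 (n(F, N) = 1*(-4) = -4)
E(O, D) = sqrt(2 + O)
1/(E(-39, -52) + n(-38, k(0))) = 1/(sqrt(2 - 39) - 4) = 1/(sqrt(-37) - 4) = 1/(I*sqrt(37) - 4) = 1/(-4 + I*sqrt(37))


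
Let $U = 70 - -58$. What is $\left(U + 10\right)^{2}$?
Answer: $19044$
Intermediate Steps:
$U = 128$ ($U = 70 + 58 = 128$)
$\left(U + 10\right)^{2} = \left(128 + 10\right)^{2} = 138^{2} = 19044$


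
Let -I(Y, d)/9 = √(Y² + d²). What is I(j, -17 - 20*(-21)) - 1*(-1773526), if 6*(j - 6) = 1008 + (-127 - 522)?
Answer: 1773526 - 3*√6002749/2 ≈ 1.7699e+6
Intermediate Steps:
j = 395/6 (j = 6 + (1008 + (-127 - 522))/6 = 6 + (1008 - 649)/6 = 6 + (⅙)*359 = 6 + 359/6 = 395/6 ≈ 65.833)
I(Y, d) = -9*√(Y² + d²)
I(j, -17 - 20*(-21)) - 1*(-1773526) = -9*√((395/6)² + (-17 - 20*(-21))²) - 1*(-1773526) = -9*√(156025/36 + (-17 + 420)²) + 1773526 = -9*√(156025/36 + 403²) + 1773526 = -9*√(156025/36 + 162409) + 1773526 = -3*√6002749/2 + 1773526 = 1773526 - 3*√6002749/2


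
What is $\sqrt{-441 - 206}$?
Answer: $i \sqrt{647} \approx 25.436 i$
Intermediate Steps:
$\sqrt{-441 - 206} = \sqrt{-647} = i \sqrt{647}$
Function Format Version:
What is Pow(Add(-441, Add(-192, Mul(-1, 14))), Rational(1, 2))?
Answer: Mul(I, Pow(647, Rational(1, 2))) ≈ Mul(25.436, I)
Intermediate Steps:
Pow(Add(-441, Add(-192, Mul(-1, 14))), Rational(1, 2)) = Pow(Add(-441, Add(-192, -14)), Rational(1, 2)) = Pow(Add(-441, -206), Rational(1, 2)) = Pow(-647, Rational(1, 2)) = Mul(I, Pow(647, Rational(1, 2)))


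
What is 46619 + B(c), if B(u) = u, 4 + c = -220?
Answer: 46395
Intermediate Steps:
c = -224 (c = -4 - 220 = -224)
46619 + B(c) = 46619 - 224 = 46395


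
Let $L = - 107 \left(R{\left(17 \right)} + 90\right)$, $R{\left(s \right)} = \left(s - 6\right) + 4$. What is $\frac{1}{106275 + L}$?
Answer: $\frac{1}{95040} \approx 1.0522 \cdot 10^{-5}$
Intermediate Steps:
$R{\left(s \right)} = -2 + s$ ($R{\left(s \right)} = \left(-6 + s\right) + 4 = -2 + s$)
$L = -11235$ ($L = - 107 \left(\left(-2 + 17\right) + 90\right) = - 107 \left(15 + 90\right) = \left(-107\right) 105 = -11235$)
$\frac{1}{106275 + L} = \frac{1}{106275 - 11235} = \frac{1}{95040}$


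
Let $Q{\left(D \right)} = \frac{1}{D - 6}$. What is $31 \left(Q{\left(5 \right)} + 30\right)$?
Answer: $899$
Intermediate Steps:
$Q{\left(D \right)} = \frac{1}{-6 + D}$
$31 \left(Q{\left(5 \right)} + 30\right) = 31 \left(\frac{1}{-6 + 5} + 30\right) = 31 \left(\frac{1}{-1} + 30\right) = 31 \left(-1 + 30\right) = 31 \cdot 29 = 899$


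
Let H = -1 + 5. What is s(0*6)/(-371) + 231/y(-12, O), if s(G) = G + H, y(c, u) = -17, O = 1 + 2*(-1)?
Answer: -85769/6307 ≈ -13.599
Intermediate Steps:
O = -1 (O = 1 - 2 = -1)
H = 4
s(G) = 4 + G (s(G) = G + 4 = 4 + G)
s(0*6)/(-371) + 231/y(-12, O) = (4 + 0*6)/(-371) + 231/(-17) = (4 + 0)*(-1/371) + 231*(-1/17) = 4*(-1/371) - 231/17 = -4/371 - 231/17 = -85769/6307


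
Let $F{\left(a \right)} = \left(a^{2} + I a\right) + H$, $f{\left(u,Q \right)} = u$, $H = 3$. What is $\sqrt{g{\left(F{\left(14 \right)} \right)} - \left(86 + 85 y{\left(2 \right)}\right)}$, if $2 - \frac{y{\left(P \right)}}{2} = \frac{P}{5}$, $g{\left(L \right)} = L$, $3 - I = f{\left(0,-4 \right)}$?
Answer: $3 i \sqrt{13} \approx 10.817 i$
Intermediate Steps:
$I = 3$ ($I = 3 - 0 = 3 + 0 = 3$)
$F{\left(a \right)} = 3 + a^{2} + 3 a$ ($F{\left(a \right)} = \left(a^{2} + 3 a\right) + 3 = 3 + a^{2} + 3 a$)
$y{\left(P \right)} = 4 - \frac{2 P}{5}$ ($y{\left(P \right)} = 4 - 2 \frac{P}{5} = 4 - \frac{2 P}{5}$)
$\sqrt{g{\left(F{\left(14 \right)} \right)} - \left(86 + 85 y{\left(2 \right)}\right)} = \sqrt{\left(3 + 14^{2} + 3 \cdot 14\right) - \left(86 + 85 \left(4 - \frac{4}{5}\right)\right)} = \sqrt{\left(3 + 196 + 42\right) - \left(86 + 85 \left(4 - \frac{4}{5}\right)\right)} = \sqrt{241 - 358} = \sqrt{-117} = 3 i \sqrt{13}$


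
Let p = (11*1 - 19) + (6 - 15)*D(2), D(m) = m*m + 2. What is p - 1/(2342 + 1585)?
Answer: -243475/3927 ≈ -62.000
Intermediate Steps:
D(m) = 2 + m² (D(m) = m² + 2 = 2 + m²)
p = -62 (p = (11*1 - 19) + (6 - 15)*(2 + 2²) = (11 - 19) - 9*(2 + 4) = -8 - 9*6 = -8 - 54 = -62)
p - 1/(2342 + 1585) = -62 - 1/(2342 + 1585) = -62 - 1/3927 = -243475/3927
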